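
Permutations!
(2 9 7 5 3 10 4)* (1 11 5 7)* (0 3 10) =[3, 11, 9, 0, 2, 10, 6, 7, 8, 1, 4, 5] =(0 3)(1 11 5 10 4 2 9)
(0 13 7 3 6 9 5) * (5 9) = (0 13 7 3 6 5) = [13, 1, 2, 6, 4, 0, 5, 3, 8, 9, 10, 11, 12, 7]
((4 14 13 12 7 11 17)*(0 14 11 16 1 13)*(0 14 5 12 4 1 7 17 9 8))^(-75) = (0 13)(1 8)(4 5)(7 16)(9 17)(11 12) = [13, 8, 2, 3, 5, 4, 6, 16, 1, 17, 10, 12, 11, 0, 14, 15, 7, 9]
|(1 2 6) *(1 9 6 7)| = 6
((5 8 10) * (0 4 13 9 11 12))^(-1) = (0 12 11 9 13 4)(5 10 8) = [12, 1, 2, 3, 0, 10, 6, 7, 5, 13, 8, 9, 11, 4]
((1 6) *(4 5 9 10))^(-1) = (1 6)(4 10 9 5) = [0, 6, 2, 3, 10, 4, 1, 7, 8, 5, 9]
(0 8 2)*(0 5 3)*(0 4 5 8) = [0, 1, 8, 4, 5, 3, 6, 7, 2] = (2 8)(3 4 5)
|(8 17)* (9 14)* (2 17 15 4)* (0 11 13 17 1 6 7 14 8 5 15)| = 14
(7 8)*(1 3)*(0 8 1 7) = (0 8)(1 3 7) = [8, 3, 2, 7, 4, 5, 6, 1, 0]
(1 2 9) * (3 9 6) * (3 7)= (1 2 6 7 3 9)= [0, 2, 6, 9, 4, 5, 7, 3, 8, 1]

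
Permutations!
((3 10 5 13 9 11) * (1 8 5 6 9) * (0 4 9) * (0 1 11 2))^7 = (0 2 9 4)(1 6 10 3 11 13 5 8) = [2, 6, 9, 11, 0, 8, 10, 7, 1, 4, 3, 13, 12, 5]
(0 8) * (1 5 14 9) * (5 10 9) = (0 8)(1 10 9)(5 14) = [8, 10, 2, 3, 4, 14, 6, 7, 0, 1, 9, 11, 12, 13, 5]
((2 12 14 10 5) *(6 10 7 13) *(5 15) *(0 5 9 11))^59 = (0 11 9 15 10 6 13 7 14 12 2 5) = [11, 1, 5, 3, 4, 0, 13, 14, 8, 15, 6, 9, 2, 7, 12, 10]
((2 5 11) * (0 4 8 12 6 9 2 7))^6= (0 2 8 11 6)(4 5 12 7 9)= [2, 1, 8, 3, 5, 12, 0, 9, 11, 4, 10, 6, 7]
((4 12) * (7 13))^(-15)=(4 12)(7 13)=[0, 1, 2, 3, 12, 5, 6, 13, 8, 9, 10, 11, 4, 7]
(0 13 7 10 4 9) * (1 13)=(0 1 13 7 10 4 9)=[1, 13, 2, 3, 9, 5, 6, 10, 8, 0, 4, 11, 12, 7]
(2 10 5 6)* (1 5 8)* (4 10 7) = (1 5 6 2 7 4 10 8) = [0, 5, 7, 3, 10, 6, 2, 4, 1, 9, 8]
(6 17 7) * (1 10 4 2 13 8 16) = (1 10 4 2 13 8 16)(6 17 7) = [0, 10, 13, 3, 2, 5, 17, 6, 16, 9, 4, 11, 12, 8, 14, 15, 1, 7]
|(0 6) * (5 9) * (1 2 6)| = 4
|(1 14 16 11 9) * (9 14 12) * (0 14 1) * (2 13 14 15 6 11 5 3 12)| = |(0 15 6 11 1 2 13 14 16 5 3 12 9)| = 13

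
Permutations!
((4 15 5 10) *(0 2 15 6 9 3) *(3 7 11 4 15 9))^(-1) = [3, 1, 0, 6, 11, 15, 4, 9, 8, 2, 5, 7, 12, 13, 14, 10] = (0 3 6 4 11 7 9 2)(5 15 10)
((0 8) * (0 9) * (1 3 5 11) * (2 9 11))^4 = (0 3)(1 9)(2 11)(5 8) = [3, 9, 11, 0, 4, 8, 6, 7, 5, 1, 10, 2]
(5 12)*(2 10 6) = (2 10 6)(5 12) = [0, 1, 10, 3, 4, 12, 2, 7, 8, 9, 6, 11, 5]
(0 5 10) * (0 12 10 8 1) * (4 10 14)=(0 5 8 1)(4 10 12 14)=[5, 0, 2, 3, 10, 8, 6, 7, 1, 9, 12, 11, 14, 13, 4]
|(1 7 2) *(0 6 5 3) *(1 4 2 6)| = 6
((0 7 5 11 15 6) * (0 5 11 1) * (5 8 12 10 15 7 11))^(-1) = (0 1 5 7 11)(6 15 10 12 8) = [1, 5, 2, 3, 4, 7, 15, 11, 6, 9, 12, 0, 8, 13, 14, 10]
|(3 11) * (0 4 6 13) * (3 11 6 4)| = |(0 3 6 13)| = 4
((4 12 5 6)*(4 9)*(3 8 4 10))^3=[0, 1, 2, 12, 6, 10, 3, 7, 5, 8, 4, 11, 9]=(3 12 9 8 5 10 4 6)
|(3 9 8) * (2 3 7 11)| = |(2 3 9 8 7 11)| = 6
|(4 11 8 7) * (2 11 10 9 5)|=8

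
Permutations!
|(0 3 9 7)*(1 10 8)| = 12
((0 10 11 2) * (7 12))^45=(0 10 11 2)(7 12)=[10, 1, 0, 3, 4, 5, 6, 12, 8, 9, 11, 2, 7]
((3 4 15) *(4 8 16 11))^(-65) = (3 8 16 11 4 15) = [0, 1, 2, 8, 15, 5, 6, 7, 16, 9, 10, 4, 12, 13, 14, 3, 11]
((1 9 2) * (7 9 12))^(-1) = (1 2 9 7 12) = [0, 2, 9, 3, 4, 5, 6, 12, 8, 7, 10, 11, 1]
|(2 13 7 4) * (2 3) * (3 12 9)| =7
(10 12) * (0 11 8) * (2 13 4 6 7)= (0 11 8)(2 13 4 6 7)(10 12)= [11, 1, 13, 3, 6, 5, 7, 2, 0, 9, 12, 8, 10, 4]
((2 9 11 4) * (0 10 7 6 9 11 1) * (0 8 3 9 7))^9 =(11)(0 10)(1 8 3 9)(6 7) =[10, 8, 2, 9, 4, 5, 7, 6, 3, 1, 0, 11]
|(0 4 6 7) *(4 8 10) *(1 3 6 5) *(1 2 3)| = |(0 8 10 4 5 2 3 6 7)| = 9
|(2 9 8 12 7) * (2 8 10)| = |(2 9 10)(7 8 12)| = 3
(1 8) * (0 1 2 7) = [1, 8, 7, 3, 4, 5, 6, 0, 2] = (0 1 8 2 7)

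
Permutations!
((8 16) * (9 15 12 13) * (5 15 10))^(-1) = [0, 1, 2, 3, 4, 10, 6, 7, 16, 13, 9, 11, 15, 12, 14, 5, 8] = (5 10 9 13 12 15)(8 16)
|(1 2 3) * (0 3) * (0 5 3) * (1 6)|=|(1 2 5 3 6)|=5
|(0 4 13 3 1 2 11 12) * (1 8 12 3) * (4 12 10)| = 8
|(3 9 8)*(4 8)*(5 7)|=4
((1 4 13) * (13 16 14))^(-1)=(1 13 14 16 4)=[0, 13, 2, 3, 1, 5, 6, 7, 8, 9, 10, 11, 12, 14, 16, 15, 4]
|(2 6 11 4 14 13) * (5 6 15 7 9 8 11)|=18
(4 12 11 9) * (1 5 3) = (1 5 3)(4 12 11 9) = [0, 5, 2, 1, 12, 3, 6, 7, 8, 4, 10, 9, 11]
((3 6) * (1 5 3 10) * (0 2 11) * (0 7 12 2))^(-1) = [0, 10, 12, 5, 4, 1, 3, 11, 8, 9, 6, 2, 7] = (1 10 6 3 5)(2 12 7 11)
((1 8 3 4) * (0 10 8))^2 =[8, 10, 2, 1, 0, 5, 6, 7, 4, 9, 3] =(0 8 4)(1 10 3)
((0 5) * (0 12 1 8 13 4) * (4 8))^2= (13)(0 12 4 5 1)= [12, 0, 2, 3, 5, 1, 6, 7, 8, 9, 10, 11, 4, 13]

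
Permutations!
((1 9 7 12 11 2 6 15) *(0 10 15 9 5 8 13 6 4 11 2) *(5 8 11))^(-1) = (0 11 5 4 2 12 7 9 6 13 8 1 15 10) = [11, 15, 12, 3, 2, 4, 13, 9, 1, 6, 0, 5, 7, 8, 14, 10]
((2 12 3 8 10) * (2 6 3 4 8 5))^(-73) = [0, 1, 5, 6, 12, 3, 10, 7, 4, 9, 8, 11, 2] = (2 5 3 6 10 8 4 12)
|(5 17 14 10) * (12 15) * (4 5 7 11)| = 14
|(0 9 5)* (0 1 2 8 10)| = |(0 9 5 1 2 8 10)| = 7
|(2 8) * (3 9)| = 2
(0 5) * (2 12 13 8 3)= [5, 1, 12, 2, 4, 0, 6, 7, 3, 9, 10, 11, 13, 8]= (0 5)(2 12 13 8 3)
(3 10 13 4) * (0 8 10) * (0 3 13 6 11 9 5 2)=(0 8 10 6 11 9 5 2)(4 13)=[8, 1, 0, 3, 13, 2, 11, 7, 10, 5, 6, 9, 12, 4]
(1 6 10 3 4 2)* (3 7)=(1 6 10 7 3 4 2)=[0, 6, 1, 4, 2, 5, 10, 3, 8, 9, 7]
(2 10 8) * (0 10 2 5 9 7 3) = (0 10 8 5 9 7 3) = [10, 1, 2, 0, 4, 9, 6, 3, 5, 7, 8]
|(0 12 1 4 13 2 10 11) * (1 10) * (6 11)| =|(0 12 10 6 11)(1 4 13 2)| =20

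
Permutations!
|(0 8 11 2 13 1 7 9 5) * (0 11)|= |(0 8)(1 7 9 5 11 2 13)|= 14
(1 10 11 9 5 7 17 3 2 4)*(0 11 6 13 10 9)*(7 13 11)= [7, 9, 4, 2, 1, 13, 11, 17, 8, 5, 6, 0, 12, 10, 14, 15, 16, 3]= (0 7 17 3 2 4 1 9 5 13 10 6 11)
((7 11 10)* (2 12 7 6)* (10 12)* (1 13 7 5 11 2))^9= (1 2)(6 7)(10 13)= [0, 2, 1, 3, 4, 5, 7, 6, 8, 9, 13, 11, 12, 10]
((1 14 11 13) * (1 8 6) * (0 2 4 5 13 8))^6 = (0 2 4 5 13)(1 14 11 8 6) = [2, 14, 4, 3, 5, 13, 1, 7, 6, 9, 10, 8, 12, 0, 11]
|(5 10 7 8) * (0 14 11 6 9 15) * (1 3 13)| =|(0 14 11 6 9 15)(1 3 13)(5 10 7 8)| =12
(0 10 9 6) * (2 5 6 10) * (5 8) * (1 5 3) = (0 2 8 3 1 5 6)(9 10) = [2, 5, 8, 1, 4, 6, 0, 7, 3, 10, 9]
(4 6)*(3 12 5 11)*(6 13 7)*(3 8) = [0, 1, 2, 12, 13, 11, 4, 6, 3, 9, 10, 8, 5, 7] = (3 12 5 11 8)(4 13 7 6)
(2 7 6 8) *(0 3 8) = (0 3 8 2 7 6) = [3, 1, 7, 8, 4, 5, 0, 6, 2]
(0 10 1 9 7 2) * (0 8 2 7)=[10, 9, 8, 3, 4, 5, 6, 7, 2, 0, 1]=(0 10 1 9)(2 8)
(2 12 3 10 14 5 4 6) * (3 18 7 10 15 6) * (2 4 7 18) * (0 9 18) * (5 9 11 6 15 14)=(0 11 6 4 3 14 9 18)(2 12)(5 7 10)=[11, 1, 12, 14, 3, 7, 4, 10, 8, 18, 5, 6, 2, 13, 9, 15, 16, 17, 0]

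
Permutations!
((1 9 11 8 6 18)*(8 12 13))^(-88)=(18)=[0, 1, 2, 3, 4, 5, 6, 7, 8, 9, 10, 11, 12, 13, 14, 15, 16, 17, 18]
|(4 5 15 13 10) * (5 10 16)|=4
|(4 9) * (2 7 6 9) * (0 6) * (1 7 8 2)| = 6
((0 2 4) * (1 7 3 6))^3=[0, 6, 2, 7, 4, 5, 3, 1]=(1 6 3 7)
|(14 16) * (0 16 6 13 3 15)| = 7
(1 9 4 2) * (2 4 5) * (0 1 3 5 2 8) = [1, 9, 3, 5, 4, 8, 6, 7, 0, 2] = (0 1 9 2 3 5 8)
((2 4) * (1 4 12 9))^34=[0, 9, 4, 3, 1, 5, 6, 7, 8, 12, 10, 11, 2]=(1 9 12 2 4)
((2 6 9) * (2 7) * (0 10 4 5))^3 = [5, 1, 7, 3, 10, 4, 2, 9, 8, 6, 0] = (0 5 4 10)(2 7 9 6)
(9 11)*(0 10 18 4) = (0 10 18 4)(9 11) = [10, 1, 2, 3, 0, 5, 6, 7, 8, 11, 18, 9, 12, 13, 14, 15, 16, 17, 4]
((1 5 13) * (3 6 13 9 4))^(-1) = (1 13 6 3 4 9 5) = [0, 13, 2, 4, 9, 1, 3, 7, 8, 5, 10, 11, 12, 6]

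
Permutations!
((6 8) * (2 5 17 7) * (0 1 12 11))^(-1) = (0 11 12 1)(2 7 17 5)(6 8) = [11, 0, 7, 3, 4, 2, 8, 17, 6, 9, 10, 12, 1, 13, 14, 15, 16, 5]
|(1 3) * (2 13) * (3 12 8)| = 4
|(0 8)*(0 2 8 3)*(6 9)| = 2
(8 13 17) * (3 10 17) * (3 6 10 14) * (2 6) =(2 6 10 17 8 13)(3 14) =[0, 1, 6, 14, 4, 5, 10, 7, 13, 9, 17, 11, 12, 2, 3, 15, 16, 8]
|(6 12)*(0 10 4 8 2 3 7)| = 14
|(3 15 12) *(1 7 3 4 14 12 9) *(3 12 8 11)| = |(1 7 12 4 14 8 11 3 15 9)| = 10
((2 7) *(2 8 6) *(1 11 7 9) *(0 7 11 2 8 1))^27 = [1, 9, 0, 3, 4, 5, 8, 2, 6, 7, 10, 11] = (11)(0 1 9 7 2)(6 8)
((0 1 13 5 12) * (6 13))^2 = [6, 13, 2, 3, 4, 0, 5, 7, 8, 9, 10, 11, 1, 12] = (0 6 5)(1 13 12)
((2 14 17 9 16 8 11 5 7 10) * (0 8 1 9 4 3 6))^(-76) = (0 17 7)(1 16 9)(2 11 3)(4 10 8)(5 6 14) = [17, 16, 11, 2, 10, 6, 14, 0, 4, 1, 8, 3, 12, 13, 5, 15, 9, 7]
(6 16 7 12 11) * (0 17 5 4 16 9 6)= [17, 1, 2, 3, 16, 4, 9, 12, 8, 6, 10, 0, 11, 13, 14, 15, 7, 5]= (0 17 5 4 16 7 12 11)(6 9)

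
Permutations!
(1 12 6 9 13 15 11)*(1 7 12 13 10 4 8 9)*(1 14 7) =[0, 13, 2, 3, 8, 5, 14, 12, 9, 10, 4, 1, 6, 15, 7, 11] =(1 13 15 11)(4 8 9 10)(6 14 7 12)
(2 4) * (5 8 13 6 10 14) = (2 4)(5 8 13 6 10 14) = [0, 1, 4, 3, 2, 8, 10, 7, 13, 9, 14, 11, 12, 6, 5]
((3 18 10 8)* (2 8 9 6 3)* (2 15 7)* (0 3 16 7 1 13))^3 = [10, 3, 1, 9, 4, 5, 2, 15, 13, 7, 16, 11, 12, 18, 14, 0, 8, 17, 6] = (0 10 16 8 13 18 6 2 1 3 9 7 15)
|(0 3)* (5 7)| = 2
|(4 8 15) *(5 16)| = |(4 8 15)(5 16)| = 6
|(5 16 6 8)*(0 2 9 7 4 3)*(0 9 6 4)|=|(0 2 6 8 5 16 4 3 9 7)|=10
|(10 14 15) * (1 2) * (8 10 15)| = 6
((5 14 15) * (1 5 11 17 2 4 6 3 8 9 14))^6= (2 14 6 11 8)(3 17 9 4 15)= [0, 1, 14, 17, 15, 5, 11, 7, 2, 4, 10, 8, 12, 13, 6, 3, 16, 9]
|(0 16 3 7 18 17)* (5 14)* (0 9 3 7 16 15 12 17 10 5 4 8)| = |(0 15 12 17 9 3 16 7 18 10 5 14 4 8)| = 14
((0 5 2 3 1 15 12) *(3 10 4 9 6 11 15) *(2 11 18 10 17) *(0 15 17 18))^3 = (0 17 10 6 11 18 9 5 2 4)(1 3)(12 15) = [17, 3, 4, 1, 0, 2, 11, 7, 8, 5, 6, 18, 15, 13, 14, 12, 16, 10, 9]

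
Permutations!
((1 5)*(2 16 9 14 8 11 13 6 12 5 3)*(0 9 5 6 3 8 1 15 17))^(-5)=[2, 15, 1, 14, 4, 11, 12, 7, 17, 16, 10, 0, 6, 9, 5, 13, 8, 3]=(0 2 1 15 13 9 16 8 17 3 14 5 11)(6 12)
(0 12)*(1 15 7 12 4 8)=(0 4 8 1 15 7 12)=[4, 15, 2, 3, 8, 5, 6, 12, 1, 9, 10, 11, 0, 13, 14, 7]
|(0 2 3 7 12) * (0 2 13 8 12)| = 7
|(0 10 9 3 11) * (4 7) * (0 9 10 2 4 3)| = |(0 2 4 7 3 11 9)| = 7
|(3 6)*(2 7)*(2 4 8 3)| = 6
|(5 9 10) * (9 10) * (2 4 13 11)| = |(2 4 13 11)(5 10)| = 4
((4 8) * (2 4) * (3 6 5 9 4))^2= (2 6 9 8 3 5 4)= [0, 1, 6, 5, 2, 4, 9, 7, 3, 8]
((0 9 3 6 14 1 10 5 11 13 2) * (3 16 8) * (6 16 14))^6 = (16)(0 11 1)(2 5 14)(9 13 10) = [11, 0, 5, 3, 4, 14, 6, 7, 8, 13, 9, 1, 12, 10, 2, 15, 16]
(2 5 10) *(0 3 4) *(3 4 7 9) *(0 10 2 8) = (0 4 10 8)(2 5)(3 7 9) = [4, 1, 5, 7, 10, 2, 6, 9, 0, 3, 8]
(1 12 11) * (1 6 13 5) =(1 12 11 6 13 5) =[0, 12, 2, 3, 4, 1, 13, 7, 8, 9, 10, 6, 11, 5]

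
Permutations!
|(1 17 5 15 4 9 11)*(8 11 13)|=9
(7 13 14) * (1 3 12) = (1 3 12)(7 13 14) = [0, 3, 2, 12, 4, 5, 6, 13, 8, 9, 10, 11, 1, 14, 7]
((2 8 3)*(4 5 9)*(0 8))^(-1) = (0 2 3 8)(4 9 5) = [2, 1, 3, 8, 9, 4, 6, 7, 0, 5]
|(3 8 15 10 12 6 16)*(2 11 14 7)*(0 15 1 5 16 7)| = |(0 15 10 12 6 7 2 11 14)(1 5 16 3 8)| = 45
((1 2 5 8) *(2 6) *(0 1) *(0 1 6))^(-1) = (0 1 8 5 2 6) = [1, 8, 6, 3, 4, 2, 0, 7, 5]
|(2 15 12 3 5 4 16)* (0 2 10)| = 9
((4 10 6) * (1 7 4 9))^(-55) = (1 9 6 10 4 7) = [0, 9, 2, 3, 7, 5, 10, 1, 8, 6, 4]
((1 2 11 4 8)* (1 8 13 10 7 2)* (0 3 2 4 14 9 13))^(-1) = (0 4 7 10 13 9 14 11 2 3) = [4, 1, 3, 0, 7, 5, 6, 10, 8, 14, 13, 2, 12, 9, 11]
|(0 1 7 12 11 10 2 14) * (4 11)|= 9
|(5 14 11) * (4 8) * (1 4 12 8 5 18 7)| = |(1 4 5 14 11 18 7)(8 12)| = 14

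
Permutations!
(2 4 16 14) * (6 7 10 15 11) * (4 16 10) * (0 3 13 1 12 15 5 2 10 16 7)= (0 3 13 1 12 15 11 6)(2 7 4 16 14 10 5)= [3, 12, 7, 13, 16, 2, 0, 4, 8, 9, 5, 6, 15, 1, 10, 11, 14]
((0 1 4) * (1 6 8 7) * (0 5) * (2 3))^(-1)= (0 5 4 1 7 8 6)(2 3)= [5, 7, 3, 2, 1, 4, 0, 8, 6]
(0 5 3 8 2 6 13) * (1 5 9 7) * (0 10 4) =(0 9 7 1 5 3 8 2 6 13 10 4) =[9, 5, 6, 8, 0, 3, 13, 1, 2, 7, 4, 11, 12, 10]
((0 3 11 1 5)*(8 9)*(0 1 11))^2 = [0, 1, 2, 3, 4, 5, 6, 7, 8, 9, 10, 11] = (11)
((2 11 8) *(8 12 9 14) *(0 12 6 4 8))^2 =(0 9)(2 6 8 11 4)(12 14) =[9, 1, 6, 3, 2, 5, 8, 7, 11, 0, 10, 4, 14, 13, 12]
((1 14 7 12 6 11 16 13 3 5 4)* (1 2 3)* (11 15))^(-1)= (1 13 16 11 15 6 12 7 14)(2 4 5 3)= [0, 13, 4, 2, 5, 3, 12, 14, 8, 9, 10, 15, 7, 16, 1, 6, 11]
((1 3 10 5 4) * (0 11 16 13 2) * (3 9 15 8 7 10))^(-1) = [2, 4, 13, 3, 5, 10, 6, 8, 15, 1, 7, 0, 12, 16, 14, 9, 11] = (0 2 13 16 11)(1 4 5 10 7 8 15 9)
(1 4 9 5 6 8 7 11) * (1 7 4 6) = (1 6 8 4 9 5)(7 11) = [0, 6, 2, 3, 9, 1, 8, 11, 4, 5, 10, 7]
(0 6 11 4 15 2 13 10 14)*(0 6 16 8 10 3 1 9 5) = (0 16 8 10 14 6 11 4 15 2 13 3 1 9 5) = [16, 9, 13, 1, 15, 0, 11, 7, 10, 5, 14, 4, 12, 3, 6, 2, 8]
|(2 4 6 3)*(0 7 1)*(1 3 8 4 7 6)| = 15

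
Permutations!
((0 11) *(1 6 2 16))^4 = (16) = [0, 1, 2, 3, 4, 5, 6, 7, 8, 9, 10, 11, 12, 13, 14, 15, 16]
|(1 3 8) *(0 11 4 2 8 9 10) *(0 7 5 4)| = |(0 11)(1 3 9 10 7 5 4 2 8)| = 18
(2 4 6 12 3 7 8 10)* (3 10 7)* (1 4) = (1 4 6 12 10 2)(7 8) = [0, 4, 1, 3, 6, 5, 12, 8, 7, 9, 2, 11, 10]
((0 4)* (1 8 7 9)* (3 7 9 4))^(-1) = [4, 9, 2, 0, 7, 5, 6, 3, 1, 8] = (0 4 7 3)(1 9 8)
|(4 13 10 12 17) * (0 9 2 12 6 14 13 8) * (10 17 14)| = |(0 9 2 12 14 13 17 4 8)(6 10)| = 18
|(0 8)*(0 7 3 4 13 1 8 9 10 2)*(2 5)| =|(0 9 10 5 2)(1 8 7 3 4 13)| =30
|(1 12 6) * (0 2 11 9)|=12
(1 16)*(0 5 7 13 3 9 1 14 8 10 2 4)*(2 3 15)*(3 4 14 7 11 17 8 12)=(0 5 11 17 8 10 4)(1 16 7 13 15 2 14 12 3 9)=[5, 16, 14, 9, 0, 11, 6, 13, 10, 1, 4, 17, 3, 15, 12, 2, 7, 8]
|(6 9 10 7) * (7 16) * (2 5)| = |(2 5)(6 9 10 16 7)| = 10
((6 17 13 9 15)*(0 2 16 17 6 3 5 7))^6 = (0 15 16 5 13)(2 3 17 7 9) = [15, 1, 3, 17, 4, 13, 6, 9, 8, 2, 10, 11, 12, 0, 14, 16, 5, 7]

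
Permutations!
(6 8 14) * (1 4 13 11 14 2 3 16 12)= (1 4 13 11 14 6 8 2 3 16 12)= [0, 4, 3, 16, 13, 5, 8, 7, 2, 9, 10, 14, 1, 11, 6, 15, 12]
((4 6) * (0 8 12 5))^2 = [12, 1, 2, 3, 4, 8, 6, 7, 5, 9, 10, 11, 0] = (0 12)(5 8)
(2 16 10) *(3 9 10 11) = (2 16 11 3 9 10) = [0, 1, 16, 9, 4, 5, 6, 7, 8, 10, 2, 3, 12, 13, 14, 15, 11]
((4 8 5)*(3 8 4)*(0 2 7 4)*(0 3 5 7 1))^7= [2, 0, 1, 4, 7, 5, 6, 8, 3]= (0 2 1)(3 4 7 8)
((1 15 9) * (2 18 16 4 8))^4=(1 15 9)(2 8 4 16 18)=[0, 15, 8, 3, 16, 5, 6, 7, 4, 1, 10, 11, 12, 13, 14, 9, 18, 17, 2]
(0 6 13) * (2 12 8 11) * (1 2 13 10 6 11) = (0 11 13)(1 2 12 8)(6 10) = [11, 2, 12, 3, 4, 5, 10, 7, 1, 9, 6, 13, 8, 0]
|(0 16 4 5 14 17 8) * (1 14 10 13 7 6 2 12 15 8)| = 12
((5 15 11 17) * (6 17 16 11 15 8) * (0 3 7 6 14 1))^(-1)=[1, 14, 2, 0, 4, 17, 7, 3, 5, 9, 10, 16, 12, 13, 8, 15, 11, 6]=(0 1 14 8 5 17 6 7 3)(11 16)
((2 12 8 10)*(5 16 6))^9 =(16)(2 12 8 10) =[0, 1, 12, 3, 4, 5, 6, 7, 10, 9, 2, 11, 8, 13, 14, 15, 16]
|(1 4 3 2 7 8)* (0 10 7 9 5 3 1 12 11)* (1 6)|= |(0 10 7 8 12 11)(1 4 6)(2 9 5 3)|= 12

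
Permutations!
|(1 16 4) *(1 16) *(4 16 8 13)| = |(16)(4 8 13)| = 3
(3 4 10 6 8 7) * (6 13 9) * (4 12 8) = [0, 1, 2, 12, 10, 5, 4, 3, 7, 6, 13, 11, 8, 9] = (3 12 8 7)(4 10 13 9 6)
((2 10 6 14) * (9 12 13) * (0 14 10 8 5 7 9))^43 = (0 12 7 8 14 13 9 5 2)(6 10) = [12, 1, 0, 3, 4, 2, 10, 8, 14, 5, 6, 11, 7, 9, 13]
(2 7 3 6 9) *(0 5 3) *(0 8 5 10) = (0 10)(2 7 8 5 3 6 9) = [10, 1, 7, 6, 4, 3, 9, 8, 5, 2, 0]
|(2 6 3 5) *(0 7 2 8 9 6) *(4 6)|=|(0 7 2)(3 5 8 9 4 6)|=6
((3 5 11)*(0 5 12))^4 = (0 12 3 11 5) = [12, 1, 2, 11, 4, 0, 6, 7, 8, 9, 10, 5, 3]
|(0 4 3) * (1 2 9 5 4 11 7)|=9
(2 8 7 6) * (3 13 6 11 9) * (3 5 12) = (2 8 7 11 9 5 12 3 13 6) = [0, 1, 8, 13, 4, 12, 2, 11, 7, 5, 10, 9, 3, 6]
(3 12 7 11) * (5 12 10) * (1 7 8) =[0, 7, 2, 10, 4, 12, 6, 11, 1, 9, 5, 3, 8] =(1 7 11 3 10 5 12 8)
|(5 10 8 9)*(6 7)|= 4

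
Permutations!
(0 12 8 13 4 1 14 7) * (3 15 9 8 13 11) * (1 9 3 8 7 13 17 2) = (0 12 17 2 1 14 13 4 9 7)(3 15)(8 11) = [12, 14, 1, 15, 9, 5, 6, 0, 11, 7, 10, 8, 17, 4, 13, 3, 16, 2]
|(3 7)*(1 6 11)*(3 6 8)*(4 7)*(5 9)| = 14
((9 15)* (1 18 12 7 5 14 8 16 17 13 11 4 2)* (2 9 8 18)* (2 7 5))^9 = [0, 1, 2, 3, 9, 14, 6, 7, 16, 15, 10, 4, 5, 11, 18, 8, 17, 13, 12] = (4 9 15 8 16 17 13 11)(5 14 18 12)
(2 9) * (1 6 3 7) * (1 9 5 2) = (1 6 3 7 9)(2 5) = [0, 6, 5, 7, 4, 2, 3, 9, 8, 1]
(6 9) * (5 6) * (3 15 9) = (3 15 9 5 6) = [0, 1, 2, 15, 4, 6, 3, 7, 8, 5, 10, 11, 12, 13, 14, 9]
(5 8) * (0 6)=[6, 1, 2, 3, 4, 8, 0, 7, 5]=(0 6)(5 8)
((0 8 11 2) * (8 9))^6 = (0 9 8 11 2) = [9, 1, 0, 3, 4, 5, 6, 7, 11, 8, 10, 2]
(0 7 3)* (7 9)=[9, 1, 2, 0, 4, 5, 6, 3, 8, 7]=(0 9 7 3)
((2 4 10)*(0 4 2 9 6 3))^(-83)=(0 4 10 9 6 3)=[4, 1, 2, 0, 10, 5, 3, 7, 8, 6, 9]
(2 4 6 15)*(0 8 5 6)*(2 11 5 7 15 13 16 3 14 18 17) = [8, 1, 4, 14, 0, 6, 13, 15, 7, 9, 10, 5, 12, 16, 18, 11, 3, 2, 17] = (0 8 7 15 11 5 6 13 16 3 14 18 17 2 4)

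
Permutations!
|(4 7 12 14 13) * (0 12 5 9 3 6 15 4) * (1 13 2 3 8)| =14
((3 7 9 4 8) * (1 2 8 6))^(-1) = (1 6 4 9 7 3 8 2) = [0, 6, 1, 8, 9, 5, 4, 3, 2, 7]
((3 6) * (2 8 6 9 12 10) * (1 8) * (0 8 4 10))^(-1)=(0 12 9 3 6 8)(1 2 10 4)=[12, 2, 10, 6, 1, 5, 8, 7, 0, 3, 4, 11, 9]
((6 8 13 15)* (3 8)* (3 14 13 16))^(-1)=(3 16 8)(6 15 13 14)=[0, 1, 2, 16, 4, 5, 15, 7, 3, 9, 10, 11, 12, 14, 6, 13, 8]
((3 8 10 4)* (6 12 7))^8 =(6 7 12) =[0, 1, 2, 3, 4, 5, 7, 12, 8, 9, 10, 11, 6]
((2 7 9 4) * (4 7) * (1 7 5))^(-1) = (1 5 9 7)(2 4) = [0, 5, 4, 3, 2, 9, 6, 1, 8, 7]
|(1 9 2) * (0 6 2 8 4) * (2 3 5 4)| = 20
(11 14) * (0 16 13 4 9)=(0 16 13 4 9)(11 14)=[16, 1, 2, 3, 9, 5, 6, 7, 8, 0, 10, 14, 12, 4, 11, 15, 13]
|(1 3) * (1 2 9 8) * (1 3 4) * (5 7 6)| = 12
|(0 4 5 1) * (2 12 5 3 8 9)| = |(0 4 3 8 9 2 12 5 1)| = 9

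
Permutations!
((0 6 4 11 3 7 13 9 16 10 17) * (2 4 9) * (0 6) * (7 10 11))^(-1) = [0, 1, 13, 11, 2, 5, 17, 4, 8, 6, 3, 16, 12, 7, 14, 15, 9, 10] = (2 13 7 4)(3 11 16 9 6 17 10)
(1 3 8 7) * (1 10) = (1 3 8 7 10) = [0, 3, 2, 8, 4, 5, 6, 10, 7, 9, 1]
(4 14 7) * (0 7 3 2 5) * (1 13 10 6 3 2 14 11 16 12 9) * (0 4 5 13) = [7, 0, 13, 14, 11, 4, 3, 5, 8, 1, 6, 16, 9, 10, 2, 15, 12] = (0 7 5 4 11 16 12 9 1)(2 13 10 6 3 14)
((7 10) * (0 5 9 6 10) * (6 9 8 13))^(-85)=[7, 1, 2, 3, 4, 0, 13, 10, 5, 9, 6, 11, 12, 8]=(0 7 10 6 13 8 5)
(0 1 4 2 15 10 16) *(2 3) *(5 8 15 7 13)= [1, 4, 7, 2, 3, 8, 6, 13, 15, 9, 16, 11, 12, 5, 14, 10, 0]= (0 1 4 3 2 7 13 5 8 15 10 16)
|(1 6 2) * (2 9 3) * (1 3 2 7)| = |(1 6 9 2 3 7)| = 6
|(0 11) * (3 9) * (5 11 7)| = 4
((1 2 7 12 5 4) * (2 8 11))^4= (1 7)(2 4)(5 11)(8 12)= [0, 7, 4, 3, 2, 11, 6, 1, 12, 9, 10, 5, 8]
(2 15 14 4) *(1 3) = (1 3)(2 15 14 4) = [0, 3, 15, 1, 2, 5, 6, 7, 8, 9, 10, 11, 12, 13, 4, 14]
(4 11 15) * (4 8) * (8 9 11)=[0, 1, 2, 3, 8, 5, 6, 7, 4, 11, 10, 15, 12, 13, 14, 9]=(4 8)(9 11 15)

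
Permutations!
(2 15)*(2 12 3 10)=[0, 1, 15, 10, 4, 5, 6, 7, 8, 9, 2, 11, 3, 13, 14, 12]=(2 15 12 3 10)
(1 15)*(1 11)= (1 15 11)= [0, 15, 2, 3, 4, 5, 6, 7, 8, 9, 10, 1, 12, 13, 14, 11]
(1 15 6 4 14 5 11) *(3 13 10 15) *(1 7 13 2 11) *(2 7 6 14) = (1 3 7 13 10 15 14 5)(2 11 6 4) = [0, 3, 11, 7, 2, 1, 4, 13, 8, 9, 15, 6, 12, 10, 5, 14]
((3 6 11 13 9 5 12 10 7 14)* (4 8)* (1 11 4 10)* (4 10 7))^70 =(14)(1 5 13)(9 11 12) =[0, 5, 2, 3, 4, 13, 6, 7, 8, 11, 10, 12, 9, 1, 14]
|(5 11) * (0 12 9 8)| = 4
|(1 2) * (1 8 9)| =|(1 2 8 9)| =4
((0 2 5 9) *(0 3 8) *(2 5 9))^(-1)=(0 8 3 9 2 5)=[8, 1, 5, 9, 4, 0, 6, 7, 3, 2]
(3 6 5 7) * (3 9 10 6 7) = [0, 1, 2, 7, 4, 3, 5, 9, 8, 10, 6] = (3 7 9 10 6 5)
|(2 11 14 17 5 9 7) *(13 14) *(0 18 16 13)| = |(0 18 16 13 14 17 5 9 7 2 11)| = 11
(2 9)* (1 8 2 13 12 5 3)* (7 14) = (1 8 2 9 13 12 5 3)(7 14) = [0, 8, 9, 1, 4, 3, 6, 14, 2, 13, 10, 11, 5, 12, 7]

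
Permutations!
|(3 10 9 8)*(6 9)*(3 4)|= |(3 10 6 9 8 4)|= 6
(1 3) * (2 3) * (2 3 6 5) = (1 3)(2 6 5) = [0, 3, 6, 1, 4, 2, 5]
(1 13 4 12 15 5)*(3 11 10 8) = (1 13 4 12 15 5)(3 11 10 8) = [0, 13, 2, 11, 12, 1, 6, 7, 3, 9, 8, 10, 15, 4, 14, 5]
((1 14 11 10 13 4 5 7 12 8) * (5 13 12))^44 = (1 11 12)(8 14 10) = [0, 11, 2, 3, 4, 5, 6, 7, 14, 9, 8, 12, 1, 13, 10]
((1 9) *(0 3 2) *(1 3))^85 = [0, 1, 2, 3, 4, 5, 6, 7, 8, 9] = (9)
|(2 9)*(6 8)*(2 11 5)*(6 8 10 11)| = |(2 9 6 10 11 5)| = 6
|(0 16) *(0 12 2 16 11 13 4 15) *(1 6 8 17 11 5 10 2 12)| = |(0 5 10 2 16 1 6 8 17 11 13 4 15)| = 13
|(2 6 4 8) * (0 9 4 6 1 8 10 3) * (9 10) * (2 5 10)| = 14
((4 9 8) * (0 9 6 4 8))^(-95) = (0 9)(4 6) = [9, 1, 2, 3, 6, 5, 4, 7, 8, 0]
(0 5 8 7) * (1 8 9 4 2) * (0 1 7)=(0 5 9 4 2 7 1 8)=[5, 8, 7, 3, 2, 9, 6, 1, 0, 4]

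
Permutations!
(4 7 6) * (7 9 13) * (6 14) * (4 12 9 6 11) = (4 6 12 9 13 7 14 11) = [0, 1, 2, 3, 6, 5, 12, 14, 8, 13, 10, 4, 9, 7, 11]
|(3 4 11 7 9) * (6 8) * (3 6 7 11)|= 4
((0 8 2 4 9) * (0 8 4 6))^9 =(0 8)(2 4)(6 9) =[8, 1, 4, 3, 2, 5, 9, 7, 0, 6]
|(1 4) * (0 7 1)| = 4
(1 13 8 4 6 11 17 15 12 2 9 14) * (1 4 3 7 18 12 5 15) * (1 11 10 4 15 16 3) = [0, 13, 9, 7, 6, 16, 10, 18, 1, 14, 4, 17, 2, 8, 15, 5, 3, 11, 12] = (1 13 8)(2 9 14 15 5 16 3 7 18 12)(4 6 10)(11 17)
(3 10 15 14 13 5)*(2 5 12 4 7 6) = (2 5 3 10 15 14 13 12 4 7 6) = [0, 1, 5, 10, 7, 3, 2, 6, 8, 9, 15, 11, 4, 12, 13, 14]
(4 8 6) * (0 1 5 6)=(0 1 5 6 4 8)=[1, 5, 2, 3, 8, 6, 4, 7, 0]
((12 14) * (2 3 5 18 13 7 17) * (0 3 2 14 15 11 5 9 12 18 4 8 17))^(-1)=(0 7 13 18 14 17 8 4 5 11 15 12 9 3)=[7, 1, 2, 0, 5, 11, 6, 13, 4, 3, 10, 15, 9, 18, 17, 12, 16, 8, 14]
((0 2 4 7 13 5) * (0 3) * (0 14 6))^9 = (14) = [0, 1, 2, 3, 4, 5, 6, 7, 8, 9, 10, 11, 12, 13, 14]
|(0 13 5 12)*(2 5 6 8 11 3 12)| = 14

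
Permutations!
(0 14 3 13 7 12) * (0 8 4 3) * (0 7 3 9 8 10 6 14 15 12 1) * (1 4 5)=(0 15 12 10 6 14 7 4 9 8 5 1)(3 13)=[15, 0, 2, 13, 9, 1, 14, 4, 5, 8, 6, 11, 10, 3, 7, 12]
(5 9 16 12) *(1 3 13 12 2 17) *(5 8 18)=(1 3 13 12 8 18 5 9 16 2 17)=[0, 3, 17, 13, 4, 9, 6, 7, 18, 16, 10, 11, 8, 12, 14, 15, 2, 1, 5]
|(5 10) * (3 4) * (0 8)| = |(0 8)(3 4)(5 10)| = 2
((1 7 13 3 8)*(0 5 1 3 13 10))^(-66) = [10, 5, 2, 3, 4, 0, 6, 1, 8, 9, 7, 11, 12, 13] = (13)(0 10 7 1 5)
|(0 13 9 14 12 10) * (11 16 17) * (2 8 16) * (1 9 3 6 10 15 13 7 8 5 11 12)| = 33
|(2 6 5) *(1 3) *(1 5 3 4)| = |(1 4)(2 6 3 5)| = 4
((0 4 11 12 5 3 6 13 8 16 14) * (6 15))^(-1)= (0 14 16 8 13 6 15 3 5 12 11 4)= [14, 1, 2, 5, 0, 12, 15, 7, 13, 9, 10, 4, 11, 6, 16, 3, 8]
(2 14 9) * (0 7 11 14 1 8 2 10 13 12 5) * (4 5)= (0 7 11 14 9 10 13 12 4 5)(1 8 2)= [7, 8, 1, 3, 5, 0, 6, 11, 2, 10, 13, 14, 4, 12, 9]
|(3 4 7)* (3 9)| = |(3 4 7 9)| = 4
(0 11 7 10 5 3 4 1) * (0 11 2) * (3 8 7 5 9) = (0 2)(1 11 5 8 7 10 9 3 4) = [2, 11, 0, 4, 1, 8, 6, 10, 7, 3, 9, 5]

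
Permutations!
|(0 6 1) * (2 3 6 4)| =|(0 4 2 3 6 1)| =6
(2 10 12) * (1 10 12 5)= (1 10 5)(2 12)= [0, 10, 12, 3, 4, 1, 6, 7, 8, 9, 5, 11, 2]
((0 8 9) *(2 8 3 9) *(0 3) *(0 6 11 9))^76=[6, 1, 2, 0, 4, 5, 11, 7, 8, 3, 10, 9]=(0 6 11 9 3)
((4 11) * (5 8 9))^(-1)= (4 11)(5 9 8)= [0, 1, 2, 3, 11, 9, 6, 7, 5, 8, 10, 4]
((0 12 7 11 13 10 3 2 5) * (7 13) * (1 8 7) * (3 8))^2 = [13, 2, 0, 5, 4, 12, 6, 1, 11, 9, 7, 3, 10, 8] = (0 13 8 11 3 5 12 10 7 1 2)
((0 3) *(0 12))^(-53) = (0 3 12) = [3, 1, 2, 12, 4, 5, 6, 7, 8, 9, 10, 11, 0]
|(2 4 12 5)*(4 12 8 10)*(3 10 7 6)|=6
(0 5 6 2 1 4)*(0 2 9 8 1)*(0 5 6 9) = (0 6)(1 4 2 5 9 8) = [6, 4, 5, 3, 2, 9, 0, 7, 1, 8]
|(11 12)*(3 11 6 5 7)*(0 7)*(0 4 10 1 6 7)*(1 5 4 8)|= |(1 6 4 10 5 8)(3 11 12 7)|= 12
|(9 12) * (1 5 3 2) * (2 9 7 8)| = |(1 5 3 9 12 7 8 2)| = 8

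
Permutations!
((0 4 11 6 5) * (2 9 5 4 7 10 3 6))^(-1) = (0 5 9 2 11 4 6 3 10 7) = [5, 1, 11, 10, 6, 9, 3, 0, 8, 2, 7, 4]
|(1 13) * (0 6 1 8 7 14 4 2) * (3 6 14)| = 12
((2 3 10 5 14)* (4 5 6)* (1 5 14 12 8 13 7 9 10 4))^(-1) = (1 6 10 9 7 13 8 12 5)(2 14 4 3) = [0, 6, 14, 2, 3, 1, 10, 13, 12, 7, 9, 11, 5, 8, 4]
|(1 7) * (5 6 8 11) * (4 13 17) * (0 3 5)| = |(0 3 5 6 8 11)(1 7)(4 13 17)| = 6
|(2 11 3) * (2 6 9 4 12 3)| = |(2 11)(3 6 9 4 12)| = 10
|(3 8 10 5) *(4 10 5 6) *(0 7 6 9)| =6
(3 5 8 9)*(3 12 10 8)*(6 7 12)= (3 5)(6 7 12 10 8 9)= [0, 1, 2, 5, 4, 3, 7, 12, 9, 6, 8, 11, 10]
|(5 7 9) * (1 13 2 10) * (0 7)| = |(0 7 9 5)(1 13 2 10)| = 4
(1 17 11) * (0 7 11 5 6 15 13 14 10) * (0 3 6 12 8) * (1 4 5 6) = (0 7 11 4 5 12 8)(1 17 6 15 13 14 10 3) = [7, 17, 2, 1, 5, 12, 15, 11, 0, 9, 3, 4, 8, 14, 10, 13, 16, 6]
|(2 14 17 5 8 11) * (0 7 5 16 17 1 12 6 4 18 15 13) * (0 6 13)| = |(0 7 5 8 11 2 14 1 12 13 6 4 18 15)(16 17)| = 14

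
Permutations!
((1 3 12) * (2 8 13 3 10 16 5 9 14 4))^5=(1 14 3 5 8 10 4 12 9 13 16 2)=[0, 14, 1, 5, 12, 8, 6, 7, 10, 13, 4, 11, 9, 16, 3, 15, 2]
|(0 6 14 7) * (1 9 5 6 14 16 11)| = |(0 14 7)(1 9 5 6 16 11)| = 6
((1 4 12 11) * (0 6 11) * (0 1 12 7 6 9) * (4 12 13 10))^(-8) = [0, 1, 2, 3, 13, 5, 4, 10, 8, 9, 11, 7, 12, 6] = (4 13 6)(7 10 11)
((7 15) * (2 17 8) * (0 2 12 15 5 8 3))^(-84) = (17)(5 8 12 15 7) = [0, 1, 2, 3, 4, 8, 6, 5, 12, 9, 10, 11, 15, 13, 14, 7, 16, 17]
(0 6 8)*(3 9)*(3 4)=(0 6 8)(3 9 4)=[6, 1, 2, 9, 3, 5, 8, 7, 0, 4]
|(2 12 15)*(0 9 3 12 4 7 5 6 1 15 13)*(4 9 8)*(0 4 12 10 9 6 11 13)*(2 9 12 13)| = 15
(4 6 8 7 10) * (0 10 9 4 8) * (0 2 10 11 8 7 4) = (0 11 8 4 6 2 10 7 9) = [11, 1, 10, 3, 6, 5, 2, 9, 4, 0, 7, 8]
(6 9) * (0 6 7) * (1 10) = (0 6 9 7)(1 10) = [6, 10, 2, 3, 4, 5, 9, 0, 8, 7, 1]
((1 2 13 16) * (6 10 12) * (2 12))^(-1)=(1 16 13 2 10 6 12)=[0, 16, 10, 3, 4, 5, 12, 7, 8, 9, 6, 11, 1, 2, 14, 15, 13]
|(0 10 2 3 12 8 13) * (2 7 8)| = 15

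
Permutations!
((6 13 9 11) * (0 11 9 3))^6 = [11, 1, 2, 0, 4, 5, 13, 7, 8, 9, 10, 6, 12, 3] = (0 11 6 13 3)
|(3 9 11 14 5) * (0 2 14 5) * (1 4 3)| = 6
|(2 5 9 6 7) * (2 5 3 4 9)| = |(2 3 4 9 6 7 5)| = 7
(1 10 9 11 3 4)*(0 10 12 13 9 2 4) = (0 10 2 4 1 12 13 9 11 3) = [10, 12, 4, 0, 1, 5, 6, 7, 8, 11, 2, 3, 13, 9]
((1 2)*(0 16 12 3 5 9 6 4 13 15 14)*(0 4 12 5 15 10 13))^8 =[14, 1, 2, 6, 15, 0, 5, 7, 8, 16, 10, 11, 9, 13, 3, 12, 4] =(0 14 3 6 5)(4 15 12 9 16)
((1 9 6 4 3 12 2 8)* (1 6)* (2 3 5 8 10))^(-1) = (1 9)(2 10)(3 12)(4 6 8 5) = [0, 9, 10, 12, 6, 4, 8, 7, 5, 1, 2, 11, 3]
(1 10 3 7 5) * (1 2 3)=[0, 10, 3, 7, 4, 2, 6, 5, 8, 9, 1]=(1 10)(2 3 7 5)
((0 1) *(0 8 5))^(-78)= (0 8)(1 5)= [8, 5, 2, 3, 4, 1, 6, 7, 0]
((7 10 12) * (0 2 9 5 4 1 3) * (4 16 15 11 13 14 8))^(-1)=(0 3 1 4 8 14 13 11 15 16 5 9 2)(7 12 10)=[3, 4, 0, 1, 8, 9, 6, 12, 14, 2, 7, 15, 10, 11, 13, 16, 5]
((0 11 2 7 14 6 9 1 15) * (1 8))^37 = (0 8 14 11 1 6 2 15 9 7) = [8, 6, 15, 3, 4, 5, 2, 0, 14, 7, 10, 1, 12, 13, 11, 9]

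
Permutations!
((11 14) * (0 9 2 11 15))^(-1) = (0 15 14 11 2 9) = [15, 1, 9, 3, 4, 5, 6, 7, 8, 0, 10, 2, 12, 13, 11, 14]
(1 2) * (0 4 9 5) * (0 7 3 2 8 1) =[4, 8, 0, 2, 9, 7, 6, 3, 1, 5] =(0 4 9 5 7 3 2)(1 8)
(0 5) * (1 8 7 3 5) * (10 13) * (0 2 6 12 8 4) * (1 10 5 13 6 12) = [10, 4, 12, 13, 0, 2, 1, 3, 7, 9, 6, 11, 8, 5] = (0 10 6 1 4)(2 12 8 7 3 13 5)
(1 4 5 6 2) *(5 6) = (1 4 6 2) = [0, 4, 1, 3, 6, 5, 2]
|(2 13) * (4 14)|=2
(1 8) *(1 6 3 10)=(1 8 6 3 10)=[0, 8, 2, 10, 4, 5, 3, 7, 6, 9, 1]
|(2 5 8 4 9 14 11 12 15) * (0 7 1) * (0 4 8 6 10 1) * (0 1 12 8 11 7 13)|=|(0 13)(1 4 9 14 7)(2 5 6 10 12 15)(8 11)|=30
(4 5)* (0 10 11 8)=[10, 1, 2, 3, 5, 4, 6, 7, 0, 9, 11, 8]=(0 10 11 8)(4 5)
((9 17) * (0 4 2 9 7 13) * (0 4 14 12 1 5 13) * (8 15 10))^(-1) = [7, 12, 4, 3, 13, 1, 6, 17, 10, 2, 15, 11, 14, 5, 0, 8, 16, 9] = (0 7 17 9 2 4 13 5 1 12 14)(8 10 15)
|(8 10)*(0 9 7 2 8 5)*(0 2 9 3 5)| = |(0 3 5 2 8 10)(7 9)| = 6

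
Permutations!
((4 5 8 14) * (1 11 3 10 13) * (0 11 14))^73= (0 10 14 8 3 1 5 11 13 4)= [10, 5, 2, 1, 0, 11, 6, 7, 3, 9, 14, 13, 12, 4, 8]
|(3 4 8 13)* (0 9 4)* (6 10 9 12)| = 9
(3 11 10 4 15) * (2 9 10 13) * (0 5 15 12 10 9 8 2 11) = [5, 1, 8, 0, 12, 15, 6, 7, 2, 9, 4, 13, 10, 11, 14, 3] = (0 5 15 3)(2 8)(4 12 10)(11 13)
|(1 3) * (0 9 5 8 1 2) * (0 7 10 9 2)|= 9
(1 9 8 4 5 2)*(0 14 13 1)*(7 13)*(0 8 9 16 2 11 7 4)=(0 14 4 5 11 7 13 1 16 2 8)=[14, 16, 8, 3, 5, 11, 6, 13, 0, 9, 10, 7, 12, 1, 4, 15, 2]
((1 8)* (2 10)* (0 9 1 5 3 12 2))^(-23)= [5, 12, 1, 0, 4, 10, 6, 7, 2, 3, 8, 11, 9]= (0 5 10 8 2 1 12 9 3)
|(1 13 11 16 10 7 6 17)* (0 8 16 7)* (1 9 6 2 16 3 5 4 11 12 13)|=30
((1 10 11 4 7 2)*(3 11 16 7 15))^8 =(1 7 10 2 16) =[0, 7, 16, 3, 4, 5, 6, 10, 8, 9, 2, 11, 12, 13, 14, 15, 1]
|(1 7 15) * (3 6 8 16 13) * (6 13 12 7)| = 14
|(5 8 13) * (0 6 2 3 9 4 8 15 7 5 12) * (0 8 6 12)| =60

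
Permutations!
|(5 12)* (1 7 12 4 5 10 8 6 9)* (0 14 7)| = 18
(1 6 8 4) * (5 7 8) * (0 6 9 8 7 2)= (0 6 5 2)(1 9 8 4)= [6, 9, 0, 3, 1, 2, 5, 7, 4, 8]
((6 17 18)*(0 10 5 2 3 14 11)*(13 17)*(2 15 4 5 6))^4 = [17, 1, 0, 10, 5, 15, 2, 7, 8, 9, 18, 13, 12, 3, 6, 4, 16, 14, 11] = (0 17 14 6 2)(3 10 18 11 13)(4 5 15)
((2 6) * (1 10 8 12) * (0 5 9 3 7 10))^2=(0 9 7 8 1 5 3 10 12)=[9, 5, 2, 10, 4, 3, 6, 8, 1, 7, 12, 11, 0]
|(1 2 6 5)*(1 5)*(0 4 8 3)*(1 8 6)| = |(0 4 6 8 3)(1 2)| = 10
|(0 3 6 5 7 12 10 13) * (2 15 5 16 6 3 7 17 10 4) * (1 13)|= 22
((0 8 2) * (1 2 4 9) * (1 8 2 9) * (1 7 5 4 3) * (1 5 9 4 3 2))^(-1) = (0 2 8 9 7 4 1)(3 5) = [2, 0, 8, 5, 1, 3, 6, 4, 9, 7]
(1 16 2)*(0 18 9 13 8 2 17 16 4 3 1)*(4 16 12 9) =(0 18 4 3 1 16 17 12 9 13 8 2) =[18, 16, 0, 1, 3, 5, 6, 7, 2, 13, 10, 11, 9, 8, 14, 15, 17, 12, 4]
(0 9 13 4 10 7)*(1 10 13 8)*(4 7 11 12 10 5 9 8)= (0 8 1 5 9 4 13 7)(10 11 12)= [8, 5, 2, 3, 13, 9, 6, 0, 1, 4, 11, 12, 10, 7]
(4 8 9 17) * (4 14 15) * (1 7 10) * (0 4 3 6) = [4, 7, 2, 6, 8, 5, 0, 10, 9, 17, 1, 11, 12, 13, 15, 3, 16, 14] = (0 4 8 9 17 14 15 3 6)(1 7 10)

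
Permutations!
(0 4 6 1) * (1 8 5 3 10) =(0 4 6 8 5 3 10 1) =[4, 0, 2, 10, 6, 3, 8, 7, 5, 9, 1]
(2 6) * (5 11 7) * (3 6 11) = (2 11 7 5 3 6) = [0, 1, 11, 6, 4, 3, 2, 5, 8, 9, 10, 7]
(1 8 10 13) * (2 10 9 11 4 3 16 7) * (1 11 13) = (1 8 9 13 11 4 3 16 7 2 10) = [0, 8, 10, 16, 3, 5, 6, 2, 9, 13, 1, 4, 12, 11, 14, 15, 7]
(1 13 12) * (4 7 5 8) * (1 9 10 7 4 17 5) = (1 13 12 9 10 7)(5 8 17) = [0, 13, 2, 3, 4, 8, 6, 1, 17, 10, 7, 11, 9, 12, 14, 15, 16, 5]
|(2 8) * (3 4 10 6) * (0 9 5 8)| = 20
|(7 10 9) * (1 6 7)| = |(1 6 7 10 9)| = 5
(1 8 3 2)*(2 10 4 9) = [0, 8, 1, 10, 9, 5, 6, 7, 3, 2, 4] = (1 8 3 10 4 9 2)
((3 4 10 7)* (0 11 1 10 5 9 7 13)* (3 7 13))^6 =(0 5 10)(1 13 4)(3 11 9) =[5, 13, 2, 11, 1, 10, 6, 7, 8, 3, 0, 9, 12, 4]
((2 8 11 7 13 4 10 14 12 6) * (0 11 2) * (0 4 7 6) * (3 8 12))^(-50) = [0, 1, 2, 3, 4, 5, 6, 7, 8, 9, 10, 11, 12, 13, 14] = (14)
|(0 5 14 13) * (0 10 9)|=|(0 5 14 13 10 9)|=6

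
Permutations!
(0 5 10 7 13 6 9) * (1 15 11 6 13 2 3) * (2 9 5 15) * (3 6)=(0 15 11 3 1 2 6 5 10 7 9)=[15, 2, 6, 1, 4, 10, 5, 9, 8, 0, 7, 3, 12, 13, 14, 11]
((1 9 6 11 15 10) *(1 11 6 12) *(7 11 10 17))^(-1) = (1 12 9)(7 17 15 11) = [0, 12, 2, 3, 4, 5, 6, 17, 8, 1, 10, 7, 9, 13, 14, 11, 16, 15]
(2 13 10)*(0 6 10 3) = (0 6 10 2 13 3) = [6, 1, 13, 0, 4, 5, 10, 7, 8, 9, 2, 11, 12, 3]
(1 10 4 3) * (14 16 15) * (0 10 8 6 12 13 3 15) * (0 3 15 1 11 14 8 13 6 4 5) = (0 10 5)(1 13 15 8 4)(3 11 14 16)(6 12) = [10, 13, 2, 11, 1, 0, 12, 7, 4, 9, 5, 14, 6, 15, 16, 8, 3]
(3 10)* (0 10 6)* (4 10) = [4, 1, 2, 6, 10, 5, 0, 7, 8, 9, 3] = (0 4 10 3 6)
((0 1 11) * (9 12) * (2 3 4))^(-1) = (0 11 1)(2 4 3)(9 12) = [11, 0, 4, 2, 3, 5, 6, 7, 8, 12, 10, 1, 9]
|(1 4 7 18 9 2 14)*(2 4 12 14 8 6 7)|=21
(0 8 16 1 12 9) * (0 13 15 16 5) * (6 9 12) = (0 8 5)(1 6 9 13 15 16) = [8, 6, 2, 3, 4, 0, 9, 7, 5, 13, 10, 11, 12, 15, 14, 16, 1]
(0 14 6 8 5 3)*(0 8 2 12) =(0 14 6 2 12)(3 8 5) =[14, 1, 12, 8, 4, 3, 2, 7, 5, 9, 10, 11, 0, 13, 6]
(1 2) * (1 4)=(1 2 4)=[0, 2, 4, 3, 1]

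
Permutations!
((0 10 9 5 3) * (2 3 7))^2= [9, 1, 0, 10, 4, 2, 6, 3, 8, 7, 5]= (0 9 7 3 10 5 2)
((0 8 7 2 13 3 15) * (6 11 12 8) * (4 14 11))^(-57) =(0 14 8 13)(2 15 4 12)(3 6 11 7) =[14, 1, 15, 6, 12, 5, 11, 3, 13, 9, 10, 7, 2, 0, 8, 4]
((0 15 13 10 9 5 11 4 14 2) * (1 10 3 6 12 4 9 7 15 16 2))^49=(0 16 2)(1 14 4 12 6 3 13 15 7 10)(5 11 9)=[16, 14, 0, 13, 12, 11, 3, 10, 8, 5, 1, 9, 6, 15, 4, 7, 2]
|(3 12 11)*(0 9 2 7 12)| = |(0 9 2 7 12 11 3)| = 7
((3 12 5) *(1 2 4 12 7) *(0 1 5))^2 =(0 2 12 1 4)(3 5 7) =[2, 4, 12, 5, 0, 7, 6, 3, 8, 9, 10, 11, 1]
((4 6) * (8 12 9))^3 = (12)(4 6) = [0, 1, 2, 3, 6, 5, 4, 7, 8, 9, 10, 11, 12]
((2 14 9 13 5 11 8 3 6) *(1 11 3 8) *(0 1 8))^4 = (2 5 14 3 9 6 13) = [0, 1, 5, 9, 4, 14, 13, 7, 8, 6, 10, 11, 12, 2, 3]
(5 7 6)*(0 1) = [1, 0, 2, 3, 4, 7, 5, 6] = (0 1)(5 7 6)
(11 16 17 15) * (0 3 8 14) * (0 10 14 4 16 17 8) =(0 3)(4 16 8)(10 14)(11 17 15) =[3, 1, 2, 0, 16, 5, 6, 7, 4, 9, 14, 17, 12, 13, 10, 11, 8, 15]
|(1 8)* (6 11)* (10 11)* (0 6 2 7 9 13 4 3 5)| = |(0 6 10 11 2 7 9 13 4 3 5)(1 8)| = 22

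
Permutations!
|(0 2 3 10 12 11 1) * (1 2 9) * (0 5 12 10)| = 8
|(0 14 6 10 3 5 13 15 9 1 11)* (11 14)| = 18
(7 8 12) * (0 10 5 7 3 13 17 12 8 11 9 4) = (0 10 5 7 11 9 4)(3 13 17 12) = [10, 1, 2, 13, 0, 7, 6, 11, 8, 4, 5, 9, 3, 17, 14, 15, 16, 12]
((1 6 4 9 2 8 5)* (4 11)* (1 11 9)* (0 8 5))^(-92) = (1 4 11 5 2 9 6) = [0, 4, 9, 3, 11, 2, 1, 7, 8, 6, 10, 5]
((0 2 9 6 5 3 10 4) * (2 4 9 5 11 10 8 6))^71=(0 4)(2 9 10 11 6 8 3 5)=[4, 1, 9, 5, 0, 2, 8, 7, 3, 10, 11, 6]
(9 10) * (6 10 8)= (6 10 9 8)= [0, 1, 2, 3, 4, 5, 10, 7, 6, 8, 9]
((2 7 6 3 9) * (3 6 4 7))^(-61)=(2 9 3)(4 7)=[0, 1, 9, 2, 7, 5, 6, 4, 8, 3]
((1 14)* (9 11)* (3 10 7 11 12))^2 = [0, 1, 2, 7, 4, 5, 6, 9, 8, 3, 11, 12, 10, 13, 14] = (14)(3 7 9)(10 11 12)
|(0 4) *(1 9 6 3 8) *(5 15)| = |(0 4)(1 9 6 3 8)(5 15)| = 10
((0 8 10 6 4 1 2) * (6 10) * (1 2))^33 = (10)(0 4 8 2 6) = [4, 1, 6, 3, 8, 5, 0, 7, 2, 9, 10]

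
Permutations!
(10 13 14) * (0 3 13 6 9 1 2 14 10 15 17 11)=(0 3 13 10 6 9 1 2 14 15 17 11)=[3, 2, 14, 13, 4, 5, 9, 7, 8, 1, 6, 0, 12, 10, 15, 17, 16, 11]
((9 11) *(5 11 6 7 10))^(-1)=(5 10 7 6 9 11)=[0, 1, 2, 3, 4, 10, 9, 6, 8, 11, 7, 5]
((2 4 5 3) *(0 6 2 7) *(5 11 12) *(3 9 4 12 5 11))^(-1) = [7, 1, 6, 4, 9, 11, 0, 3, 8, 5, 10, 12, 2] = (0 7 3 4 9 5 11 12 2 6)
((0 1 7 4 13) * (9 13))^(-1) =(0 13 9 4 7 1) =[13, 0, 2, 3, 7, 5, 6, 1, 8, 4, 10, 11, 12, 9]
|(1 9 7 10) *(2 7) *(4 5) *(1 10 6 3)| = |(10)(1 9 2 7 6 3)(4 5)| = 6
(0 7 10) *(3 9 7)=(0 3 9 7 10)=[3, 1, 2, 9, 4, 5, 6, 10, 8, 7, 0]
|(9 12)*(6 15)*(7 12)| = |(6 15)(7 12 9)| = 6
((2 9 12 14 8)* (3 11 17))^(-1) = (2 8 14 12 9)(3 17 11) = [0, 1, 8, 17, 4, 5, 6, 7, 14, 2, 10, 3, 9, 13, 12, 15, 16, 11]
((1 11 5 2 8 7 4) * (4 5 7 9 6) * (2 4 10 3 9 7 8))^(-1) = (1 4 5 7 8 11)(3 10 6 9) = [0, 4, 2, 10, 5, 7, 9, 8, 11, 3, 6, 1]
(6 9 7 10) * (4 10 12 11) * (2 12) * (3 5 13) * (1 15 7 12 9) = [0, 15, 9, 5, 10, 13, 1, 2, 8, 12, 6, 4, 11, 3, 14, 7] = (1 15 7 2 9 12 11 4 10 6)(3 5 13)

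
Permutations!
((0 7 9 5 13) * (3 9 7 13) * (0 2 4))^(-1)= (0 4 2 13)(3 5 9)= [4, 1, 13, 5, 2, 9, 6, 7, 8, 3, 10, 11, 12, 0]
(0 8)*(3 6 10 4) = [8, 1, 2, 6, 3, 5, 10, 7, 0, 9, 4] = (0 8)(3 6 10 4)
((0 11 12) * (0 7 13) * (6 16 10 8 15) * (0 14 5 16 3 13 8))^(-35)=(0 8 13 10 7 3 16 12 6 5 11 15 14)=[8, 1, 2, 16, 4, 11, 5, 3, 13, 9, 7, 15, 6, 10, 0, 14, 12]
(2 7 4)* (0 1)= (0 1)(2 7 4)= [1, 0, 7, 3, 2, 5, 6, 4]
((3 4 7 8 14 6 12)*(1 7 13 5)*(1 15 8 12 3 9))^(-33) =[0, 9, 2, 6, 3, 13, 14, 1, 15, 12, 10, 11, 7, 4, 8, 5] =(1 9 12 7)(3 6 14 8 15 5 13 4)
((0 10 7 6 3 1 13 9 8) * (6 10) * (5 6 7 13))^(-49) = (0 8 9 13 10 7)(1 3 6 5) = [8, 3, 2, 6, 4, 1, 5, 0, 9, 13, 7, 11, 12, 10]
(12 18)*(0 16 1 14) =[16, 14, 2, 3, 4, 5, 6, 7, 8, 9, 10, 11, 18, 13, 0, 15, 1, 17, 12] =(0 16 1 14)(12 18)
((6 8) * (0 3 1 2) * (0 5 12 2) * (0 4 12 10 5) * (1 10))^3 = [5, 2, 10, 1, 0, 12, 8, 7, 6, 9, 4, 11, 3] = (0 5 12 3 1 2 10 4)(6 8)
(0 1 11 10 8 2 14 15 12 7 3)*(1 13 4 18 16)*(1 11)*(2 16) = (0 13 4 18 2 14 15 12 7 3)(8 16 11 10) = [13, 1, 14, 0, 18, 5, 6, 3, 16, 9, 8, 10, 7, 4, 15, 12, 11, 17, 2]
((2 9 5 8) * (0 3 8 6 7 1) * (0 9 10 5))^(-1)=(0 9 1 7 6 5 10 2 8 3)=[9, 7, 8, 0, 4, 10, 5, 6, 3, 1, 2]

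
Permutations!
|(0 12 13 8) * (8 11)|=5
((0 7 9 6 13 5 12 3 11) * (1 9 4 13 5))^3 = (0 13 6 3 7 1 5 11 4 9 12) = [13, 5, 2, 7, 9, 11, 3, 1, 8, 12, 10, 4, 0, 6]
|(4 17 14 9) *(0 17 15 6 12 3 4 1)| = 5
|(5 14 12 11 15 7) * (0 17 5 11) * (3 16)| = |(0 17 5 14 12)(3 16)(7 11 15)| = 30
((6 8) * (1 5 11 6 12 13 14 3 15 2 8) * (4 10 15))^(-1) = (1 6 11 5)(2 15 10 4 3 14 13 12 8) = [0, 6, 15, 14, 3, 1, 11, 7, 2, 9, 4, 5, 8, 12, 13, 10]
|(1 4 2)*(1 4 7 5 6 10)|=|(1 7 5 6 10)(2 4)|=10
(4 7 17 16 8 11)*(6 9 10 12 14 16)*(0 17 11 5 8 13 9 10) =(0 17 6 10 12 14 16 13 9)(4 7 11)(5 8) =[17, 1, 2, 3, 7, 8, 10, 11, 5, 0, 12, 4, 14, 9, 16, 15, 13, 6]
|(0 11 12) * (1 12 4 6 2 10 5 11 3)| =12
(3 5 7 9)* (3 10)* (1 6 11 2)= (1 6 11 2)(3 5 7 9 10)= [0, 6, 1, 5, 4, 7, 11, 9, 8, 10, 3, 2]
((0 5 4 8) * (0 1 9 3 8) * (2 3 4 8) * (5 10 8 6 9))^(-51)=(0 6 8 4 5 10 9 1)(2 3)=[6, 0, 3, 2, 5, 10, 8, 7, 4, 1, 9]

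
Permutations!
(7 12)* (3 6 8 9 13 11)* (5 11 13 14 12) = [0, 1, 2, 6, 4, 11, 8, 5, 9, 14, 10, 3, 7, 13, 12] = (3 6 8 9 14 12 7 5 11)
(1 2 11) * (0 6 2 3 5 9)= (0 6 2 11 1 3 5 9)= [6, 3, 11, 5, 4, 9, 2, 7, 8, 0, 10, 1]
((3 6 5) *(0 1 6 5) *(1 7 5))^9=[3, 7, 2, 0, 4, 6, 5, 1]=(0 3)(1 7)(5 6)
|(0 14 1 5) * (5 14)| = |(0 5)(1 14)| = 2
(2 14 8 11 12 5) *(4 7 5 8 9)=(2 14 9 4 7 5)(8 11 12)=[0, 1, 14, 3, 7, 2, 6, 5, 11, 4, 10, 12, 8, 13, 9]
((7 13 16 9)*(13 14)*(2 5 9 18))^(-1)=(2 18 16 13 14 7 9 5)=[0, 1, 18, 3, 4, 2, 6, 9, 8, 5, 10, 11, 12, 14, 7, 15, 13, 17, 16]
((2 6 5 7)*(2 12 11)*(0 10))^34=(2 12 5)(6 11 7)=[0, 1, 12, 3, 4, 2, 11, 6, 8, 9, 10, 7, 5]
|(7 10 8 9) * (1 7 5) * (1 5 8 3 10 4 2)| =4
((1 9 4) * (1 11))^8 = (11) = [0, 1, 2, 3, 4, 5, 6, 7, 8, 9, 10, 11]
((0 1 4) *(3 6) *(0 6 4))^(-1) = (0 1)(3 6 4) = [1, 0, 2, 6, 3, 5, 4]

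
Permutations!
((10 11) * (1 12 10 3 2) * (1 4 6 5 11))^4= (1 12 10)(2 11 6)(3 5 4)= [0, 12, 11, 5, 3, 4, 2, 7, 8, 9, 1, 6, 10]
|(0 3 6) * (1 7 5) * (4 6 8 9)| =|(0 3 8 9 4 6)(1 7 5)| =6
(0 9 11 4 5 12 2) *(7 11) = (0 9 7 11 4 5 12 2) = [9, 1, 0, 3, 5, 12, 6, 11, 8, 7, 10, 4, 2]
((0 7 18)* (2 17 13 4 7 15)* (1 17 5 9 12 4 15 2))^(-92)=[12, 1, 4, 3, 2, 7, 6, 5, 8, 18, 10, 11, 0, 13, 14, 15, 16, 17, 9]=(0 12)(2 4)(5 7)(9 18)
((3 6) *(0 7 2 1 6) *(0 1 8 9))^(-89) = (0 7 2 8 9)(1 6 3) = [7, 6, 8, 1, 4, 5, 3, 2, 9, 0]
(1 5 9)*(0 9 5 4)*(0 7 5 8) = (0 9 1 4 7 5 8) = [9, 4, 2, 3, 7, 8, 6, 5, 0, 1]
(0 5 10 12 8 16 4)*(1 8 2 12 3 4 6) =(0 5 10 3 4)(1 8 16 6)(2 12) =[5, 8, 12, 4, 0, 10, 1, 7, 16, 9, 3, 11, 2, 13, 14, 15, 6]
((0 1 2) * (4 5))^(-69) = (4 5) = [0, 1, 2, 3, 5, 4]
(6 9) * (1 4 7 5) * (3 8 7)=(1 4 3 8 7 5)(6 9)=[0, 4, 2, 8, 3, 1, 9, 5, 7, 6]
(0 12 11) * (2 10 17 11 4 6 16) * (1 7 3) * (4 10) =[12, 7, 4, 1, 6, 5, 16, 3, 8, 9, 17, 0, 10, 13, 14, 15, 2, 11] =(0 12 10 17 11)(1 7 3)(2 4 6 16)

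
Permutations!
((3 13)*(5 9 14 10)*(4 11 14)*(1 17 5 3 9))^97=(1 17 5)(3 10 14 11 4 9 13)=[0, 17, 2, 10, 9, 1, 6, 7, 8, 13, 14, 4, 12, 3, 11, 15, 16, 5]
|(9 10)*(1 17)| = |(1 17)(9 10)| = 2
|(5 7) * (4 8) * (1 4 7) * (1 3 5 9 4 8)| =10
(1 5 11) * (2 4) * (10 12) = (1 5 11)(2 4)(10 12) = [0, 5, 4, 3, 2, 11, 6, 7, 8, 9, 12, 1, 10]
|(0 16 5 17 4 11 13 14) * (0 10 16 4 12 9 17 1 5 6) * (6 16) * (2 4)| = 24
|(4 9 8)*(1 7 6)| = |(1 7 6)(4 9 8)| = 3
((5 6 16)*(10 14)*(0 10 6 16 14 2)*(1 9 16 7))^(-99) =(1 9 16 5 7)(6 14) =[0, 9, 2, 3, 4, 7, 14, 1, 8, 16, 10, 11, 12, 13, 6, 15, 5]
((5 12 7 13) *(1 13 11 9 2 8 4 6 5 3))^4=(1 13 3)(2 5 9 6 11 4 7 8 12)=[0, 13, 5, 1, 7, 9, 11, 8, 12, 6, 10, 4, 2, 3]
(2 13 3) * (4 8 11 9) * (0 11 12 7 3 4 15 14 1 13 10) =(0 11 9 15 14 1 13 4 8 12 7 3 2 10) =[11, 13, 10, 2, 8, 5, 6, 3, 12, 15, 0, 9, 7, 4, 1, 14]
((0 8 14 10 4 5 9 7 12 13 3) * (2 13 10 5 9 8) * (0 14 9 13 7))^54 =[13, 1, 3, 2, 9, 12, 6, 14, 10, 4, 8, 11, 5, 0, 7] =(0 13)(2 3)(4 9)(5 12)(7 14)(8 10)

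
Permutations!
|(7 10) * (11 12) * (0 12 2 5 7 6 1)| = |(0 12 11 2 5 7 10 6 1)| = 9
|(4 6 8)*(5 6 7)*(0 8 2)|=|(0 8 4 7 5 6 2)|=7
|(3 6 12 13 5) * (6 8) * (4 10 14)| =|(3 8 6 12 13 5)(4 10 14)| =6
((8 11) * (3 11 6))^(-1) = [0, 1, 2, 6, 4, 5, 8, 7, 11, 9, 10, 3] = (3 6 8 11)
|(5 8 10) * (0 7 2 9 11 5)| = 8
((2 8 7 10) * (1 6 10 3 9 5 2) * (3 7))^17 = (1 10 6)(2 3 5 8 9) = [0, 10, 3, 5, 4, 8, 1, 7, 9, 2, 6]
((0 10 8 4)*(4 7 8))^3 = [0, 1, 2, 3, 4, 5, 6, 8, 7, 9, 10] = (10)(7 8)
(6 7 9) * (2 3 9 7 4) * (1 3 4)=(1 3 9 6)(2 4)=[0, 3, 4, 9, 2, 5, 1, 7, 8, 6]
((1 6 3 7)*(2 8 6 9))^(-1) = (1 7 3 6 8 2 9) = [0, 7, 9, 6, 4, 5, 8, 3, 2, 1]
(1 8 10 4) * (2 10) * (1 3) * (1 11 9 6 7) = [0, 8, 10, 11, 3, 5, 7, 1, 2, 6, 4, 9] = (1 8 2 10 4 3 11 9 6 7)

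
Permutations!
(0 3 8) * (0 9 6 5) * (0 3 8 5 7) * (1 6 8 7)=(0 7)(1 6)(3 5)(8 9)=[7, 6, 2, 5, 4, 3, 1, 0, 9, 8]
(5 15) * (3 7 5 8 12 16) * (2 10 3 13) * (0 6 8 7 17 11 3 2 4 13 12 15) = (0 6 8 15 7 5)(2 10)(3 17 11)(4 13)(12 16) = [6, 1, 10, 17, 13, 0, 8, 5, 15, 9, 2, 3, 16, 4, 14, 7, 12, 11]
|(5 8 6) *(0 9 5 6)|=|(0 9 5 8)|=4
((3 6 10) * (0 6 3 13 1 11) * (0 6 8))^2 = (1 6 13 11 10) = [0, 6, 2, 3, 4, 5, 13, 7, 8, 9, 1, 10, 12, 11]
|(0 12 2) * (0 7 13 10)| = |(0 12 2 7 13 10)| = 6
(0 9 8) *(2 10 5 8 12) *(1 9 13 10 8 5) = (0 13 10 1 9 12 2 8) = [13, 9, 8, 3, 4, 5, 6, 7, 0, 12, 1, 11, 2, 10]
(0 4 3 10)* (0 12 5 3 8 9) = [4, 1, 2, 10, 8, 3, 6, 7, 9, 0, 12, 11, 5] = (0 4 8 9)(3 10 12 5)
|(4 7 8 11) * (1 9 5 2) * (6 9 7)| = |(1 7 8 11 4 6 9 5 2)| = 9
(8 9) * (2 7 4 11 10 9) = (2 7 4 11 10 9 8) = [0, 1, 7, 3, 11, 5, 6, 4, 2, 8, 9, 10]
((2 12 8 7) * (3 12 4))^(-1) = (2 7 8 12 3 4) = [0, 1, 7, 4, 2, 5, 6, 8, 12, 9, 10, 11, 3]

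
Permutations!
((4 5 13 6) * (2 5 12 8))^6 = (2 8 12 4 6 13 5) = [0, 1, 8, 3, 6, 2, 13, 7, 12, 9, 10, 11, 4, 5]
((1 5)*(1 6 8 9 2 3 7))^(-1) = (1 7 3 2 9 8 6 5) = [0, 7, 9, 2, 4, 1, 5, 3, 6, 8]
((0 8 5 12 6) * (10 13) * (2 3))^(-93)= (0 5 6 8 12)(2 3)(10 13)= [5, 1, 3, 2, 4, 6, 8, 7, 12, 9, 13, 11, 0, 10]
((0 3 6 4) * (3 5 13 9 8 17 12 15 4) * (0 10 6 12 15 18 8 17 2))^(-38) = [17, 1, 9, 2, 12, 15, 8, 7, 13, 10, 18, 11, 0, 4, 14, 3, 16, 6, 5] = (0 17 6 8 13 4 12)(2 9 10 18 5 15 3)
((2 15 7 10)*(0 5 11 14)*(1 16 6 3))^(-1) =(0 14 11 5)(1 3 6 16)(2 10 7 15) =[14, 3, 10, 6, 4, 0, 16, 15, 8, 9, 7, 5, 12, 13, 11, 2, 1]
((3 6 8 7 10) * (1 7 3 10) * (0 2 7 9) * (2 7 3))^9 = (10)(0 7 1 9)(2 3 6 8) = [7, 9, 3, 6, 4, 5, 8, 1, 2, 0, 10]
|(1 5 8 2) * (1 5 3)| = 6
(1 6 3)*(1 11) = (1 6 3 11) = [0, 6, 2, 11, 4, 5, 3, 7, 8, 9, 10, 1]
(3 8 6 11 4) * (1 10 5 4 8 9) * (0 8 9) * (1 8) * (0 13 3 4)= (0 1 10 5)(3 13)(6 11 9 8)= [1, 10, 2, 13, 4, 0, 11, 7, 6, 8, 5, 9, 12, 3]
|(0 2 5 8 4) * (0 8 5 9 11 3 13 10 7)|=|(0 2 9 11 3 13 10 7)(4 8)|=8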